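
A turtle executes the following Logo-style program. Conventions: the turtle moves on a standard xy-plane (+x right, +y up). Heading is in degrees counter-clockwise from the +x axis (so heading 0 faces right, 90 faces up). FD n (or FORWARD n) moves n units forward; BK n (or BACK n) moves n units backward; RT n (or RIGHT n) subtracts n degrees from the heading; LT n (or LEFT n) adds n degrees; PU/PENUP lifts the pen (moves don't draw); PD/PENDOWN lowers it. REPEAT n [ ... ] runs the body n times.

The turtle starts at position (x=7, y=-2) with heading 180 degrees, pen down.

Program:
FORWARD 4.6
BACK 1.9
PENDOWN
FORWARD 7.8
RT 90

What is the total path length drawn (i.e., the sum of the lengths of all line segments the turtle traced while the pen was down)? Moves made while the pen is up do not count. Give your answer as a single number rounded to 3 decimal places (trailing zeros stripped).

Executing turtle program step by step:
Start: pos=(7,-2), heading=180, pen down
FD 4.6: (7,-2) -> (2.4,-2) [heading=180, draw]
BK 1.9: (2.4,-2) -> (4.3,-2) [heading=180, draw]
PD: pen down
FD 7.8: (4.3,-2) -> (-3.5,-2) [heading=180, draw]
RT 90: heading 180 -> 90
Final: pos=(-3.5,-2), heading=90, 3 segment(s) drawn

Segment lengths:
  seg 1: (7,-2) -> (2.4,-2), length = 4.6
  seg 2: (2.4,-2) -> (4.3,-2), length = 1.9
  seg 3: (4.3,-2) -> (-3.5,-2), length = 7.8
Total = 14.3

Answer: 14.3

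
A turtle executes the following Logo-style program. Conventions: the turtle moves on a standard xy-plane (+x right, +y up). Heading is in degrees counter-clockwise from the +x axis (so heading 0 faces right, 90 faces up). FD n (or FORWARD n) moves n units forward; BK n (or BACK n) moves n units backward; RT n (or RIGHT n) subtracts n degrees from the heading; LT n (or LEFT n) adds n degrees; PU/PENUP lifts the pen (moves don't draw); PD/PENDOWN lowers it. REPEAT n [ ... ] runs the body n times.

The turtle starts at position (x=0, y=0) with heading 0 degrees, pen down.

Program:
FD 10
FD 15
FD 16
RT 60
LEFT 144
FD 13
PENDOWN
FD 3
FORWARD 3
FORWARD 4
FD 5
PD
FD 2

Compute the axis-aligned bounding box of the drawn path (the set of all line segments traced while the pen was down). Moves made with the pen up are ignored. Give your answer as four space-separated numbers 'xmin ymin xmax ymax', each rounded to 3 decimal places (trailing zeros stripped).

Answer: 0 0 44.136 29.836

Derivation:
Executing turtle program step by step:
Start: pos=(0,0), heading=0, pen down
FD 10: (0,0) -> (10,0) [heading=0, draw]
FD 15: (10,0) -> (25,0) [heading=0, draw]
FD 16: (25,0) -> (41,0) [heading=0, draw]
RT 60: heading 0 -> 300
LT 144: heading 300 -> 84
FD 13: (41,0) -> (42.359,12.929) [heading=84, draw]
PD: pen down
FD 3: (42.359,12.929) -> (42.672,15.912) [heading=84, draw]
FD 3: (42.672,15.912) -> (42.986,18.896) [heading=84, draw]
FD 4: (42.986,18.896) -> (43.404,22.874) [heading=84, draw]
FD 5: (43.404,22.874) -> (43.927,27.847) [heading=84, draw]
PD: pen down
FD 2: (43.927,27.847) -> (44.136,29.836) [heading=84, draw]
Final: pos=(44.136,29.836), heading=84, 9 segment(s) drawn

Segment endpoints: x in {0, 10, 25, 41, 42.359, 42.672, 42.986, 43.404, 43.927, 44.136}, y in {0, 12.929, 15.912, 18.896, 22.874, 27.847, 29.836}
xmin=0, ymin=0, xmax=44.136, ymax=29.836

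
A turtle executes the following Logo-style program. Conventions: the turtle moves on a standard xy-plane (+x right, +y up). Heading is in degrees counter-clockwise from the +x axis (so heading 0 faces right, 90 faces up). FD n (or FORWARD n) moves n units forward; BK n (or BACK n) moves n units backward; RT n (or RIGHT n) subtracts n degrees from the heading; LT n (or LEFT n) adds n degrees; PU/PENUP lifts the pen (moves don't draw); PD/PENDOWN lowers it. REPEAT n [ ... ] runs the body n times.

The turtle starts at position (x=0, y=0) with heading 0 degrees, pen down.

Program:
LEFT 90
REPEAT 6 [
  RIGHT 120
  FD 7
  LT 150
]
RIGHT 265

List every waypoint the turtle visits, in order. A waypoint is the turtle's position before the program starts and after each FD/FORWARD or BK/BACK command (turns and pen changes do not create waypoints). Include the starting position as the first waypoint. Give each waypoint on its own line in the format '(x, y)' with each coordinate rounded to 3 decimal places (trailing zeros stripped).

Executing turtle program step by step:
Start: pos=(0,0), heading=0, pen down
LT 90: heading 0 -> 90
REPEAT 6 [
  -- iteration 1/6 --
  RT 120: heading 90 -> 330
  FD 7: (0,0) -> (6.062,-3.5) [heading=330, draw]
  LT 150: heading 330 -> 120
  -- iteration 2/6 --
  RT 120: heading 120 -> 0
  FD 7: (6.062,-3.5) -> (13.062,-3.5) [heading=0, draw]
  LT 150: heading 0 -> 150
  -- iteration 3/6 --
  RT 120: heading 150 -> 30
  FD 7: (13.062,-3.5) -> (19.124,0) [heading=30, draw]
  LT 150: heading 30 -> 180
  -- iteration 4/6 --
  RT 120: heading 180 -> 60
  FD 7: (19.124,0) -> (22.624,6.062) [heading=60, draw]
  LT 150: heading 60 -> 210
  -- iteration 5/6 --
  RT 120: heading 210 -> 90
  FD 7: (22.624,6.062) -> (22.624,13.062) [heading=90, draw]
  LT 150: heading 90 -> 240
  -- iteration 6/6 --
  RT 120: heading 240 -> 120
  FD 7: (22.624,13.062) -> (19.124,19.124) [heading=120, draw]
  LT 150: heading 120 -> 270
]
RT 265: heading 270 -> 5
Final: pos=(19.124,19.124), heading=5, 6 segment(s) drawn
Waypoints (7 total):
(0, 0)
(6.062, -3.5)
(13.062, -3.5)
(19.124, 0)
(22.624, 6.062)
(22.624, 13.062)
(19.124, 19.124)

Answer: (0, 0)
(6.062, -3.5)
(13.062, -3.5)
(19.124, 0)
(22.624, 6.062)
(22.624, 13.062)
(19.124, 19.124)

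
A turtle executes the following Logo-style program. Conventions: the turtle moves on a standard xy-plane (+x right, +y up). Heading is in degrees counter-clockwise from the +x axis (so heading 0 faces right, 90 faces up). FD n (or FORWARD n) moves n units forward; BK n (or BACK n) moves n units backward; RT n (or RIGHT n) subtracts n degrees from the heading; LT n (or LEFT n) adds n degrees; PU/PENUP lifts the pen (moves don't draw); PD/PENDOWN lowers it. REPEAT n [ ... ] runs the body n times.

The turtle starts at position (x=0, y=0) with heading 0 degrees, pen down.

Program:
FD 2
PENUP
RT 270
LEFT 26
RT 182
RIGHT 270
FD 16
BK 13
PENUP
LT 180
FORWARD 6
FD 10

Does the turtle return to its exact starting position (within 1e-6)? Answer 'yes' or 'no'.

Answer: no

Derivation:
Executing turtle program step by step:
Start: pos=(0,0), heading=0, pen down
FD 2: (0,0) -> (2,0) [heading=0, draw]
PU: pen up
RT 270: heading 0 -> 90
LT 26: heading 90 -> 116
RT 182: heading 116 -> 294
RT 270: heading 294 -> 24
FD 16: (2,0) -> (16.617,6.508) [heading=24, move]
BK 13: (16.617,6.508) -> (4.741,1.22) [heading=24, move]
PU: pen up
LT 180: heading 24 -> 204
FD 6: (4.741,1.22) -> (-0.741,-1.22) [heading=204, move]
FD 10: (-0.741,-1.22) -> (-9.876,-5.288) [heading=204, move]
Final: pos=(-9.876,-5.288), heading=204, 1 segment(s) drawn

Start position: (0, 0)
Final position: (-9.876, -5.288)
Distance = 11.202; >= 1e-6 -> NOT closed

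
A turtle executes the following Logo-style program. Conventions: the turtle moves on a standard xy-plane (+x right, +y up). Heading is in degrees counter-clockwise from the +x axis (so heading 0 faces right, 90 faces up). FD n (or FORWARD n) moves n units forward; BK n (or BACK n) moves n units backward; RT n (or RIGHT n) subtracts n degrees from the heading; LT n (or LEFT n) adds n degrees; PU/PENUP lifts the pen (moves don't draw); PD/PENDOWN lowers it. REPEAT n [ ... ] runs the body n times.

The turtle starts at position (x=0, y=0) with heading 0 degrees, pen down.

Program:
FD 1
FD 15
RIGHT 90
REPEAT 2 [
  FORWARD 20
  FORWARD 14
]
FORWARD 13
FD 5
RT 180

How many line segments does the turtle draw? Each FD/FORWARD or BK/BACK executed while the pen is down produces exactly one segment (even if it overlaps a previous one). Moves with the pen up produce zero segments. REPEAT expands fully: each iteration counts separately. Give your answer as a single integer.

Executing turtle program step by step:
Start: pos=(0,0), heading=0, pen down
FD 1: (0,0) -> (1,0) [heading=0, draw]
FD 15: (1,0) -> (16,0) [heading=0, draw]
RT 90: heading 0 -> 270
REPEAT 2 [
  -- iteration 1/2 --
  FD 20: (16,0) -> (16,-20) [heading=270, draw]
  FD 14: (16,-20) -> (16,-34) [heading=270, draw]
  -- iteration 2/2 --
  FD 20: (16,-34) -> (16,-54) [heading=270, draw]
  FD 14: (16,-54) -> (16,-68) [heading=270, draw]
]
FD 13: (16,-68) -> (16,-81) [heading=270, draw]
FD 5: (16,-81) -> (16,-86) [heading=270, draw]
RT 180: heading 270 -> 90
Final: pos=(16,-86), heading=90, 8 segment(s) drawn
Segments drawn: 8

Answer: 8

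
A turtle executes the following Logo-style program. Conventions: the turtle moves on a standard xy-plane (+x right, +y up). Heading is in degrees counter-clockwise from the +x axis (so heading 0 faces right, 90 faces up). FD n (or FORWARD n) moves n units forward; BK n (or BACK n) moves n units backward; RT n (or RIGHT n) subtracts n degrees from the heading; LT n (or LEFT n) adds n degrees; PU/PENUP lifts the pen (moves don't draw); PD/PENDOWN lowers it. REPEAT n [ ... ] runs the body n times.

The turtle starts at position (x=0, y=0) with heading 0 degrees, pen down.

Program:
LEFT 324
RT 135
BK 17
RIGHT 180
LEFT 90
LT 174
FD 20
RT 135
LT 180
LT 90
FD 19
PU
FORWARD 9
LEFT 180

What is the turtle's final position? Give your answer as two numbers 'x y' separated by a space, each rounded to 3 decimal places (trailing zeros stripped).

Answer: 36.573 3.495

Derivation:
Executing turtle program step by step:
Start: pos=(0,0), heading=0, pen down
LT 324: heading 0 -> 324
RT 135: heading 324 -> 189
BK 17: (0,0) -> (16.791,2.659) [heading=189, draw]
RT 180: heading 189 -> 9
LT 90: heading 9 -> 99
LT 174: heading 99 -> 273
FD 20: (16.791,2.659) -> (17.837,-17.313) [heading=273, draw]
RT 135: heading 273 -> 138
LT 180: heading 138 -> 318
LT 90: heading 318 -> 48
FD 19: (17.837,-17.313) -> (30.551,-3.193) [heading=48, draw]
PU: pen up
FD 9: (30.551,-3.193) -> (36.573,3.495) [heading=48, move]
LT 180: heading 48 -> 228
Final: pos=(36.573,3.495), heading=228, 3 segment(s) drawn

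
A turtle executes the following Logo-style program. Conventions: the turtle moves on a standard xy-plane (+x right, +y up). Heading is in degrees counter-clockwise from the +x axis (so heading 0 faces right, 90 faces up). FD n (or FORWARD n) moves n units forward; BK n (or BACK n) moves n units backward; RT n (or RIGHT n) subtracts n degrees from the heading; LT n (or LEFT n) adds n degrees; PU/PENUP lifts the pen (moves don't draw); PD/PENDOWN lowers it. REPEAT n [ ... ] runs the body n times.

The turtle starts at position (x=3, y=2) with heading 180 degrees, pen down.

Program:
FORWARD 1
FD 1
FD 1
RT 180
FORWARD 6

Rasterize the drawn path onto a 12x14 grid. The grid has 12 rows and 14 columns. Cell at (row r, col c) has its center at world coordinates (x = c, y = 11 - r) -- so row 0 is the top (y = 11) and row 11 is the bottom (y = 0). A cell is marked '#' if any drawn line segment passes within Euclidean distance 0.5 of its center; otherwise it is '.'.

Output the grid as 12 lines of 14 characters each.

Answer: ..............
..............
..............
..............
..............
..............
..............
..............
..............
#######.......
..............
..............

Derivation:
Segment 0: (3,2) -> (2,2)
Segment 1: (2,2) -> (1,2)
Segment 2: (1,2) -> (0,2)
Segment 3: (0,2) -> (6,2)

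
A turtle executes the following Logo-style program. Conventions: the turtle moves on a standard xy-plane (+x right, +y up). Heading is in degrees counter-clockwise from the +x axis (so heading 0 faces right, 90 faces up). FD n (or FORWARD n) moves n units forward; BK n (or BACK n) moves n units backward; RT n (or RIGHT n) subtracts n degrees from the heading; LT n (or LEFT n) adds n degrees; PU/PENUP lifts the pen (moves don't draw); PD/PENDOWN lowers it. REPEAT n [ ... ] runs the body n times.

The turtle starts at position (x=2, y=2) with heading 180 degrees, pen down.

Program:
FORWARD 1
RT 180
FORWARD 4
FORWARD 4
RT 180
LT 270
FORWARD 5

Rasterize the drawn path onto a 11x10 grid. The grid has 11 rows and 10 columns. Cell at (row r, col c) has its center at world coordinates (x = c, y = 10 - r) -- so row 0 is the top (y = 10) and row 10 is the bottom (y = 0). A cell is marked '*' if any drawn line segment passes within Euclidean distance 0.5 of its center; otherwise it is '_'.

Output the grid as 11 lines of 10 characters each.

Segment 0: (2,2) -> (1,2)
Segment 1: (1,2) -> (5,2)
Segment 2: (5,2) -> (9,2)
Segment 3: (9,2) -> (9,7)

Answer: __________
__________
__________
_________*
_________*
_________*
_________*
_________*
_*********
__________
__________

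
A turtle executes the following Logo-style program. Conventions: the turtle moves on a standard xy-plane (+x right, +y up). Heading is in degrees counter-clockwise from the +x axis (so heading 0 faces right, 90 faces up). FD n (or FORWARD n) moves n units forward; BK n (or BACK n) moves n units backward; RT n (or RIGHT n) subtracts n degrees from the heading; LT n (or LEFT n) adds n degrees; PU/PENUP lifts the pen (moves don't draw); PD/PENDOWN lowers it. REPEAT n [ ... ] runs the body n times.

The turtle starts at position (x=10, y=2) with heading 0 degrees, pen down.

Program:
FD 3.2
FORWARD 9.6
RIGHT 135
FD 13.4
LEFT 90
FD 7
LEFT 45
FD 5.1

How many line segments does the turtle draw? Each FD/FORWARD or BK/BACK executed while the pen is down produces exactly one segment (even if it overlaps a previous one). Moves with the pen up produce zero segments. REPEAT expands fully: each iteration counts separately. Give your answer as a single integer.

Answer: 5

Derivation:
Executing turtle program step by step:
Start: pos=(10,2), heading=0, pen down
FD 3.2: (10,2) -> (13.2,2) [heading=0, draw]
FD 9.6: (13.2,2) -> (22.8,2) [heading=0, draw]
RT 135: heading 0 -> 225
FD 13.4: (22.8,2) -> (13.325,-7.475) [heading=225, draw]
LT 90: heading 225 -> 315
FD 7: (13.325,-7.475) -> (18.275,-12.425) [heading=315, draw]
LT 45: heading 315 -> 0
FD 5.1: (18.275,-12.425) -> (23.375,-12.425) [heading=0, draw]
Final: pos=(23.375,-12.425), heading=0, 5 segment(s) drawn
Segments drawn: 5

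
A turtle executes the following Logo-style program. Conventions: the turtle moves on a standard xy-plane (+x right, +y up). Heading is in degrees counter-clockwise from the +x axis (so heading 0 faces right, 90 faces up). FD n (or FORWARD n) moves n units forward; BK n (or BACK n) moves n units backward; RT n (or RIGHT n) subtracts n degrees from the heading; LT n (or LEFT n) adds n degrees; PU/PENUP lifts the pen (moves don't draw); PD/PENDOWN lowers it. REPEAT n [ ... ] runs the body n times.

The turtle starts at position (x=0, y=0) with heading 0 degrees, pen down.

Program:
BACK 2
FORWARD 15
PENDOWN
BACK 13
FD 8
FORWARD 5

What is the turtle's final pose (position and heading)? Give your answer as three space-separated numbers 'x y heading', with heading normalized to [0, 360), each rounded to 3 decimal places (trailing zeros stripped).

Answer: 13 0 0

Derivation:
Executing turtle program step by step:
Start: pos=(0,0), heading=0, pen down
BK 2: (0,0) -> (-2,0) [heading=0, draw]
FD 15: (-2,0) -> (13,0) [heading=0, draw]
PD: pen down
BK 13: (13,0) -> (0,0) [heading=0, draw]
FD 8: (0,0) -> (8,0) [heading=0, draw]
FD 5: (8,0) -> (13,0) [heading=0, draw]
Final: pos=(13,0), heading=0, 5 segment(s) drawn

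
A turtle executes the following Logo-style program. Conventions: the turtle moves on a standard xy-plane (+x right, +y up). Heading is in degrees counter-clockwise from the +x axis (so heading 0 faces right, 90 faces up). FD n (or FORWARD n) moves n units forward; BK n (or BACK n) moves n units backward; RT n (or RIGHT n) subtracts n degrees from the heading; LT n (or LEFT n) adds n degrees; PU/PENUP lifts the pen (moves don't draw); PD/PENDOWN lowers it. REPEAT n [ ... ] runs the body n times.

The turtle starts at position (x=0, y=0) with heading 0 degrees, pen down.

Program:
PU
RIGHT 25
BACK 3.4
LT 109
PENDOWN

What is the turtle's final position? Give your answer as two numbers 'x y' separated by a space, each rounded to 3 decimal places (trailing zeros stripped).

Executing turtle program step by step:
Start: pos=(0,0), heading=0, pen down
PU: pen up
RT 25: heading 0 -> 335
BK 3.4: (0,0) -> (-3.081,1.437) [heading=335, move]
LT 109: heading 335 -> 84
PD: pen down
Final: pos=(-3.081,1.437), heading=84, 0 segment(s) drawn

Answer: -3.081 1.437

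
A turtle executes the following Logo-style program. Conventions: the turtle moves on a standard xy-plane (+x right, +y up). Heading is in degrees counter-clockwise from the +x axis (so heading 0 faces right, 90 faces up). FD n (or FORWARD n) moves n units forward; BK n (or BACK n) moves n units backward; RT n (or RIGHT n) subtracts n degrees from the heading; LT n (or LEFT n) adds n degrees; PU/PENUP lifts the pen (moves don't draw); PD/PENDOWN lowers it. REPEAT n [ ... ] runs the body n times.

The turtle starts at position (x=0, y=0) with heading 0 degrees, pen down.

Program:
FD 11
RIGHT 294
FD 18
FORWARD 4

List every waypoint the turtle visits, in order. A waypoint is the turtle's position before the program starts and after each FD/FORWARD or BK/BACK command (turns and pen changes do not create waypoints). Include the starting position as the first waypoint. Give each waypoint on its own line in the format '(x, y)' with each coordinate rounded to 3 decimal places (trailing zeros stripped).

Answer: (0, 0)
(11, 0)
(18.321, 16.444)
(19.948, 20.098)

Derivation:
Executing turtle program step by step:
Start: pos=(0,0), heading=0, pen down
FD 11: (0,0) -> (11,0) [heading=0, draw]
RT 294: heading 0 -> 66
FD 18: (11,0) -> (18.321,16.444) [heading=66, draw]
FD 4: (18.321,16.444) -> (19.948,20.098) [heading=66, draw]
Final: pos=(19.948,20.098), heading=66, 3 segment(s) drawn
Waypoints (4 total):
(0, 0)
(11, 0)
(18.321, 16.444)
(19.948, 20.098)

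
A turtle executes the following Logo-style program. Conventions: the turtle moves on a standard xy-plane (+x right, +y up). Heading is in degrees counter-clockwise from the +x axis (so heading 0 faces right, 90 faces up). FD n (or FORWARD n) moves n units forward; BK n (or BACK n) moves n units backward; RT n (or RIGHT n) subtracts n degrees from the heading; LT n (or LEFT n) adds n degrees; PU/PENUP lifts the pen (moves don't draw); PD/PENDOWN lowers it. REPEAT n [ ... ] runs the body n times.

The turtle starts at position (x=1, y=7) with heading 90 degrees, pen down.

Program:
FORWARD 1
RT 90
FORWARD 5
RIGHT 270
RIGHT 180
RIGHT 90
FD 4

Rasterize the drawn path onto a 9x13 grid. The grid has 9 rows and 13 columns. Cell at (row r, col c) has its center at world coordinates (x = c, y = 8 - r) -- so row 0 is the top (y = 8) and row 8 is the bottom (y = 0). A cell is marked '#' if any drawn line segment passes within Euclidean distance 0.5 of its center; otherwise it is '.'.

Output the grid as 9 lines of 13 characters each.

Segment 0: (1,7) -> (1,8)
Segment 1: (1,8) -> (6,8)
Segment 2: (6,8) -> (2,8)

Answer: .######......
.#...........
.............
.............
.............
.............
.............
.............
.............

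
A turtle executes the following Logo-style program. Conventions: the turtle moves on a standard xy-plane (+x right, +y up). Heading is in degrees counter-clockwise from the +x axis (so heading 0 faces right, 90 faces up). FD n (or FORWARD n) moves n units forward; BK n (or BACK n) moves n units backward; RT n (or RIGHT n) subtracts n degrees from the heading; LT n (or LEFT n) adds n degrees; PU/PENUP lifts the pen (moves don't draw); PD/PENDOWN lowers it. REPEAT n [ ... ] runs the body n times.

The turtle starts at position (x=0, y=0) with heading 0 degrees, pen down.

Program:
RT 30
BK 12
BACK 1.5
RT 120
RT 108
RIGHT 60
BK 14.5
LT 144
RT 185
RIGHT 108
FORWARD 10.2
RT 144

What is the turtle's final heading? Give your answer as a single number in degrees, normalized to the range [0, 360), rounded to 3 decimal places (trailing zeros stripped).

Executing turtle program step by step:
Start: pos=(0,0), heading=0, pen down
RT 30: heading 0 -> 330
BK 12: (0,0) -> (-10.392,6) [heading=330, draw]
BK 1.5: (-10.392,6) -> (-11.691,6.75) [heading=330, draw]
RT 120: heading 330 -> 210
RT 108: heading 210 -> 102
RT 60: heading 102 -> 42
BK 14.5: (-11.691,6.75) -> (-22.467,-2.952) [heading=42, draw]
LT 144: heading 42 -> 186
RT 185: heading 186 -> 1
RT 108: heading 1 -> 253
FD 10.2: (-22.467,-2.952) -> (-25.449,-12.707) [heading=253, draw]
RT 144: heading 253 -> 109
Final: pos=(-25.449,-12.707), heading=109, 4 segment(s) drawn

Answer: 109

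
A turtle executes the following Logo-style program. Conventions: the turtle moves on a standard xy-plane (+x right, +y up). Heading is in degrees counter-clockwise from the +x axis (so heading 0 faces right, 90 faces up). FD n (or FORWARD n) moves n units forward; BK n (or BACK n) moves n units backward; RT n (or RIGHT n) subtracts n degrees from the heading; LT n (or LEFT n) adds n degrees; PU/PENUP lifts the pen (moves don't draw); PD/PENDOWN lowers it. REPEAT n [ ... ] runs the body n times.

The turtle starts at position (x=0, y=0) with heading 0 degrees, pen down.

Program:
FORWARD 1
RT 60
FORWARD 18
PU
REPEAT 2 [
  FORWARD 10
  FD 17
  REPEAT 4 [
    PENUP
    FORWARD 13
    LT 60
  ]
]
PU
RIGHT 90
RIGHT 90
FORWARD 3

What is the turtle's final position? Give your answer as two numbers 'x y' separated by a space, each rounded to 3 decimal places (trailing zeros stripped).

Answer: 14.5 -52.828

Derivation:
Executing turtle program step by step:
Start: pos=(0,0), heading=0, pen down
FD 1: (0,0) -> (1,0) [heading=0, draw]
RT 60: heading 0 -> 300
FD 18: (1,0) -> (10,-15.588) [heading=300, draw]
PU: pen up
REPEAT 2 [
  -- iteration 1/2 --
  FD 10: (10,-15.588) -> (15,-24.249) [heading=300, move]
  FD 17: (15,-24.249) -> (23.5,-38.971) [heading=300, move]
  REPEAT 4 [
    -- iteration 1/4 --
    PU: pen up
    FD 13: (23.5,-38.971) -> (30,-50.229) [heading=300, move]
    LT 60: heading 300 -> 0
    -- iteration 2/4 --
    PU: pen up
    FD 13: (30,-50.229) -> (43,-50.229) [heading=0, move]
    LT 60: heading 0 -> 60
    -- iteration 3/4 --
    PU: pen up
    FD 13: (43,-50.229) -> (49.5,-38.971) [heading=60, move]
    LT 60: heading 60 -> 120
    -- iteration 4/4 --
    PU: pen up
    FD 13: (49.5,-38.971) -> (43,-27.713) [heading=120, move]
    LT 60: heading 120 -> 180
  ]
  -- iteration 2/2 --
  FD 10: (43,-27.713) -> (33,-27.713) [heading=180, move]
  FD 17: (33,-27.713) -> (16,-27.713) [heading=180, move]
  REPEAT 4 [
    -- iteration 1/4 --
    PU: pen up
    FD 13: (16,-27.713) -> (3,-27.713) [heading=180, move]
    LT 60: heading 180 -> 240
    -- iteration 2/4 --
    PU: pen up
    FD 13: (3,-27.713) -> (-3.5,-38.971) [heading=240, move]
    LT 60: heading 240 -> 300
    -- iteration 3/4 --
    PU: pen up
    FD 13: (-3.5,-38.971) -> (3,-50.229) [heading=300, move]
    LT 60: heading 300 -> 0
    -- iteration 4/4 --
    PU: pen up
    FD 13: (3,-50.229) -> (16,-50.229) [heading=0, move]
    LT 60: heading 0 -> 60
  ]
]
PU: pen up
RT 90: heading 60 -> 330
RT 90: heading 330 -> 240
FD 3: (16,-50.229) -> (14.5,-52.828) [heading=240, move]
Final: pos=(14.5,-52.828), heading=240, 2 segment(s) drawn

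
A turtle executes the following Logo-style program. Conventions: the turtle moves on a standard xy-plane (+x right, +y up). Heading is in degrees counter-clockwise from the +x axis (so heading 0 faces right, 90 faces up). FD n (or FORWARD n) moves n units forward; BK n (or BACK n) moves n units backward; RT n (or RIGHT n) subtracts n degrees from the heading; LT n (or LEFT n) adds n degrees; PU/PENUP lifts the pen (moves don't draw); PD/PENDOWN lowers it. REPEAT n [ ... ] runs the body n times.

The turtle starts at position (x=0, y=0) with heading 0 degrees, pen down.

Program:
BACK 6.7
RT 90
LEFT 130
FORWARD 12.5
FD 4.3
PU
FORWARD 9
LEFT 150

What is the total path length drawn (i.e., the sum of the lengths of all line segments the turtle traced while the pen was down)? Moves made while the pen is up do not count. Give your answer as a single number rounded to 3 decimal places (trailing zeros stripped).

Executing turtle program step by step:
Start: pos=(0,0), heading=0, pen down
BK 6.7: (0,0) -> (-6.7,0) [heading=0, draw]
RT 90: heading 0 -> 270
LT 130: heading 270 -> 40
FD 12.5: (-6.7,0) -> (2.876,8.035) [heading=40, draw]
FD 4.3: (2.876,8.035) -> (6.17,10.799) [heading=40, draw]
PU: pen up
FD 9: (6.17,10.799) -> (13.064,16.584) [heading=40, move]
LT 150: heading 40 -> 190
Final: pos=(13.064,16.584), heading=190, 3 segment(s) drawn

Segment lengths:
  seg 1: (0,0) -> (-6.7,0), length = 6.7
  seg 2: (-6.7,0) -> (2.876,8.035), length = 12.5
  seg 3: (2.876,8.035) -> (6.17,10.799), length = 4.3
Total = 23.5

Answer: 23.5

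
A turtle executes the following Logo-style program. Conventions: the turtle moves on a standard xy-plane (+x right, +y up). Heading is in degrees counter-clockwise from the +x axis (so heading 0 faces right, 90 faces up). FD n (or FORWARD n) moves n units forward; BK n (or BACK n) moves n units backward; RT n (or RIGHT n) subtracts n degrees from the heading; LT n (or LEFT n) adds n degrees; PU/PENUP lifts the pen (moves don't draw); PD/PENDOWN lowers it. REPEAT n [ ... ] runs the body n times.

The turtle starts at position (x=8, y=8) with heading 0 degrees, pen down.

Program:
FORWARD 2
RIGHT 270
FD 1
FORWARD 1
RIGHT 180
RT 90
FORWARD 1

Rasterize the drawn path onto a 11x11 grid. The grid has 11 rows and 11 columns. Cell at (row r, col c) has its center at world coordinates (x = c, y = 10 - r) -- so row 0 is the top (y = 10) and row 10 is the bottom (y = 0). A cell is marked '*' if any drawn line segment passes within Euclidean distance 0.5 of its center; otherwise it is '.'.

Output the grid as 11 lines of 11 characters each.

Answer: .........**
..........*
........***
...........
...........
...........
...........
...........
...........
...........
...........

Derivation:
Segment 0: (8,8) -> (10,8)
Segment 1: (10,8) -> (10,9)
Segment 2: (10,9) -> (10,10)
Segment 3: (10,10) -> (9,10)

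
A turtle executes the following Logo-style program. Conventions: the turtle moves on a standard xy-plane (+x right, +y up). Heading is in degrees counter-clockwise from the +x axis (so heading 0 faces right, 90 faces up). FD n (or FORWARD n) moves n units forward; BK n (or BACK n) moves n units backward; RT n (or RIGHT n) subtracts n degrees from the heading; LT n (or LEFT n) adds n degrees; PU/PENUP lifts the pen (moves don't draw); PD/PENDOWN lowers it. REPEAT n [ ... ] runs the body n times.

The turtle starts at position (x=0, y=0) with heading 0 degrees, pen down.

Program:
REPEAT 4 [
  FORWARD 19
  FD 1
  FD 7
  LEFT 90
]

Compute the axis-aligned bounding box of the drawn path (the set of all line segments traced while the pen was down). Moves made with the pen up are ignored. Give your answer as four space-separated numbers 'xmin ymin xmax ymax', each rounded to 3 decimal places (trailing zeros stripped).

Answer: 0 0 27 27

Derivation:
Executing turtle program step by step:
Start: pos=(0,0), heading=0, pen down
REPEAT 4 [
  -- iteration 1/4 --
  FD 19: (0,0) -> (19,0) [heading=0, draw]
  FD 1: (19,0) -> (20,0) [heading=0, draw]
  FD 7: (20,0) -> (27,0) [heading=0, draw]
  LT 90: heading 0 -> 90
  -- iteration 2/4 --
  FD 19: (27,0) -> (27,19) [heading=90, draw]
  FD 1: (27,19) -> (27,20) [heading=90, draw]
  FD 7: (27,20) -> (27,27) [heading=90, draw]
  LT 90: heading 90 -> 180
  -- iteration 3/4 --
  FD 19: (27,27) -> (8,27) [heading=180, draw]
  FD 1: (8,27) -> (7,27) [heading=180, draw]
  FD 7: (7,27) -> (0,27) [heading=180, draw]
  LT 90: heading 180 -> 270
  -- iteration 4/4 --
  FD 19: (0,27) -> (0,8) [heading=270, draw]
  FD 1: (0,8) -> (0,7) [heading=270, draw]
  FD 7: (0,7) -> (0,0) [heading=270, draw]
  LT 90: heading 270 -> 0
]
Final: pos=(0,0), heading=0, 12 segment(s) drawn

Segment endpoints: x in {0, 0, 0, 0, 7, 8, 19, 20, 27}, y in {0, 0, 7, 8, 19, 20, 27, 27}
xmin=0, ymin=0, xmax=27, ymax=27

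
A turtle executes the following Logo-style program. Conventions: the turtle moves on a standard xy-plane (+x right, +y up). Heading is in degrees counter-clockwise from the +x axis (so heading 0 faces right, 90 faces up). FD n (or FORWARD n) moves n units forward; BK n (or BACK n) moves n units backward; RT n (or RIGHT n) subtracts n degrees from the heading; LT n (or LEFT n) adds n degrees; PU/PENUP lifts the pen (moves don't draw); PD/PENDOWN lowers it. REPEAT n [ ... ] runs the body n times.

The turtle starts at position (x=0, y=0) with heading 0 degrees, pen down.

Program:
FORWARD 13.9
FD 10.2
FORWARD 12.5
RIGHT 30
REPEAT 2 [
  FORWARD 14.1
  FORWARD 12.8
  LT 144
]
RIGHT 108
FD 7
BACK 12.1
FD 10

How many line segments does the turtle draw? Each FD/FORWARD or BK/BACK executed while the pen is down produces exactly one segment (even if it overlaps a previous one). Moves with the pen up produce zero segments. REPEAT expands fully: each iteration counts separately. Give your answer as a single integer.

Executing turtle program step by step:
Start: pos=(0,0), heading=0, pen down
FD 13.9: (0,0) -> (13.9,0) [heading=0, draw]
FD 10.2: (13.9,0) -> (24.1,0) [heading=0, draw]
FD 12.5: (24.1,0) -> (36.6,0) [heading=0, draw]
RT 30: heading 0 -> 330
REPEAT 2 [
  -- iteration 1/2 --
  FD 14.1: (36.6,0) -> (48.811,-7.05) [heading=330, draw]
  FD 12.8: (48.811,-7.05) -> (59.896,-13.45) [heading=330, draw]
  LT 144: heading 330 -> 114
  -- iteration 2/2 --
  FD 14.1: (59.896,-13.45) -> (54.161,-0.569) [heading=114, draw]
  FD 12.8: (54.161,-0.569) -> (48.955,11.124) [heading=114, draw]
  LT 144: heading 114 -> 258
]
RT 108: heading 258 -> 150
FD 7: (48.955,11.124) -> (42.893,14.624) [heading=150, draw]
BK 12.1: (42.893,14.624) -> (53.372,8.574) [heading=150, draw]
FD 10: (53.372,8.574) -> (44.711,13.574) [heading=150, draw]
Final: pos=(44.711,13.574), heading=150, 10 segment(s) drawn
Segments drawn: 10

Answer: 10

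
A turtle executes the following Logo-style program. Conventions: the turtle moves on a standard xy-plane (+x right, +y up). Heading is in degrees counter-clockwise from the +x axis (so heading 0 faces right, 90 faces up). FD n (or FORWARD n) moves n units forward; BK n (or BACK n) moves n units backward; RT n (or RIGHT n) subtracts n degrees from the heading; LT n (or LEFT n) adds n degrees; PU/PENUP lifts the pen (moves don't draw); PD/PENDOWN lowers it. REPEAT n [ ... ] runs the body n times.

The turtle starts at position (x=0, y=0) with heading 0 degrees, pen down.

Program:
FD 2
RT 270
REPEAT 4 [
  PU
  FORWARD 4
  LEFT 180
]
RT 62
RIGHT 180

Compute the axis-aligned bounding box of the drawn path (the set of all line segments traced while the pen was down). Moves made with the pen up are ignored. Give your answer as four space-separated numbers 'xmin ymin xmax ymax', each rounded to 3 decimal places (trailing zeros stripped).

Answer: 0 0 2 0

Derivation:
Executing turtle program step by step:
Start: pos=(0,0), heading=0, pen down
FD 2: (0,0) -> (2,0) [heading=0, draw]
RT 270: heading 0 -> 90
REPEAT 4 [
  -- iteration 1/4 --
  PU: pen up
  FD 4: (2,0) -> (2,4) [heading=90, move]
  LT 180: heading 90 -> 270
  -- iteration 2/4 --
  PU: pen up
  FD 4: (2,4) -> (2,0) [heading=270, move]
  LT 180: heading 270 -> 90
  -- iteration 3/4 --
  PU: pen up
  FD 4: (2,0) -> (2,4) [heading=90, move]
  LT 180: heading 90 -> 270
  -- iteration 4/4 --
  PU: pen up
  FD 4: (2,4) -> (2,0) [heading=270, move]
  LT 180: heading 270 -> 90
]
RT 62: heading 90 -> 28
RT 180: heading 28 -> 208
Final: pos=(2,0), heading=208, 1 segment(s) drawn

Segment endpoints: x in {0, 2}, y in {0}
xmin=0, ymin=0, xmax=2, ymax=0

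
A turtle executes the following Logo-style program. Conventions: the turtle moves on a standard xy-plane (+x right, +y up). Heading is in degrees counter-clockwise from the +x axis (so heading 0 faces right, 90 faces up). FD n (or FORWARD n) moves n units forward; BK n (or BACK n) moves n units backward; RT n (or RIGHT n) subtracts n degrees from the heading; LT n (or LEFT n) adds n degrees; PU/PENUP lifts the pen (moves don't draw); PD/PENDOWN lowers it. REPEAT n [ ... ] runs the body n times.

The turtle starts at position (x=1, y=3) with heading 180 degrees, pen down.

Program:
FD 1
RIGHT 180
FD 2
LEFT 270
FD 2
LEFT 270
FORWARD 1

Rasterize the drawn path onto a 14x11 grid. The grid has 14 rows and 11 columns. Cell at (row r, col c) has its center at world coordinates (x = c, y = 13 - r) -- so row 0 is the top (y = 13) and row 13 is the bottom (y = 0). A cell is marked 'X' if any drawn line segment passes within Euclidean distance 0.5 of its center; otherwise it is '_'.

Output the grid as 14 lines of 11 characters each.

Segment 0: (1,3) -> (0,3)
Segment 1: (0,3) -> (2,3)
Segment 2: (2,3) -> (2,1)
Segment 3: (2,1) -> (1,1)

Answer: ___________
___________
___________
___________
___________
___________
___________
___________
___________
___________
XXX________
__X________
_XX________
___________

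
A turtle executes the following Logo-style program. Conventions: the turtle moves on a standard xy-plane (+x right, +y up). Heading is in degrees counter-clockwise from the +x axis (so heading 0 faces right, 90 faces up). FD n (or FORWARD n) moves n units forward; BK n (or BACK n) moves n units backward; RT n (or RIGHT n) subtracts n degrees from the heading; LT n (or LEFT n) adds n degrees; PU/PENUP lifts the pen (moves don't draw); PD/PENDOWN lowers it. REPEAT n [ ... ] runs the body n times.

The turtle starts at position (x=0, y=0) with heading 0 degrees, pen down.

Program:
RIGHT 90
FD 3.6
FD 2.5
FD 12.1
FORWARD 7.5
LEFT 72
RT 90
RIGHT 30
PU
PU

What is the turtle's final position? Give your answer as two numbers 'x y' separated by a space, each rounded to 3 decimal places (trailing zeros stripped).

Answer: 0 -25.7

Derivation:
Executing turtle program step by step:
Start: pos=(0,0), heading=0, pen down
RT 90: heading 0 -> 270
FD 3.6: (0,0) -> (0,-3.6) [heading=270, draw]
FD 2.5: (0,-3.6) -> (0,-6.1) [heading=270, draw]
FD 12.1: (0,-6.1) -> (0,-18.2) [heading=270, draw]
FD 7.5: (0,-18.2) -> (0,-25.7) [heading=270, draw]
LT 72: heading 270 -> 342
RT 90: heading 342 -> 252
RT 30: heading 252 -> 222
PU: pen up
PU: pen up
Final: pos=(0,-25.7), heading=222, 4 segment(s) drawn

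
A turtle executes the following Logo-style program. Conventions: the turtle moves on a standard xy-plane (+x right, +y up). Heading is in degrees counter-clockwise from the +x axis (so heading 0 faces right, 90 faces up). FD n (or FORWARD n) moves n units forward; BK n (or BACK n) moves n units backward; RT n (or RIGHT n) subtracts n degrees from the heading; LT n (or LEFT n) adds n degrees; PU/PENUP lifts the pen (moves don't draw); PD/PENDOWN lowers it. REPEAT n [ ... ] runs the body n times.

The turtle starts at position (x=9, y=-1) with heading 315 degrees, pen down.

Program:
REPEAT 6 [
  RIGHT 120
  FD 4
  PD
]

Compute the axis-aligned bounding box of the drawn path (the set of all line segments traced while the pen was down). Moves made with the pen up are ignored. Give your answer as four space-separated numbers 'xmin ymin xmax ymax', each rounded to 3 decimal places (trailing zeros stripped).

Executing turtle program step by step:
Start: pos=(9,-1), heading=315, pen down
REPEAT 6 [
  -- iteration 1/6 --
  RT 120: heading 315 -> 195
  FD 4: (9,-1) -> (5.136,-2.035) [heading=195, draw]
  PD: pen down
  -- iteration 2/6 --
  RT 120: heading 195 -> 75
  FD 4: (5.136,-2.035) -> (6.172,1.828) [heading=75, draw]
  PD: pen down
  -- iteration 3/6 --
  RT 120: heading 75 -> 315
  FD 4: (6.172,1.828) -> (9,-1) [heading=315, draw]
  PD: pen down
  -- iteration 4/6 --
  RT 120: heading 315 -> 195
  FD 4: (9,-1) -> (5.136,-2.035) [heading=195, draw]
  PD: pen down
  -- iteration 5/6 --
  RT 120: heading 195 -> 75
  FD 4: (5.136,-2.035) -> (6.172,1.828) [heading=75, draw]
  PD: pen down
  -- iteration 6/6 --
  RT 120: heading 75 -> 315
  FD 4: (6.172,1.828) -> (9,-1) [heading=315, draw]
  PD: pen down
]
Final: pos=(9,-1), heading=315, 6 segment(s) drawn

Segment endpoints: x in {5.136, 6.172, 6.172, 9}, y in {-2.035, -2.035, -1, -1, 1.828, 1.828}
xmin=5.136, ymin=-2.035, xmax=9, ymax=1.828

Answer: 5.136 -2.035 9 1.828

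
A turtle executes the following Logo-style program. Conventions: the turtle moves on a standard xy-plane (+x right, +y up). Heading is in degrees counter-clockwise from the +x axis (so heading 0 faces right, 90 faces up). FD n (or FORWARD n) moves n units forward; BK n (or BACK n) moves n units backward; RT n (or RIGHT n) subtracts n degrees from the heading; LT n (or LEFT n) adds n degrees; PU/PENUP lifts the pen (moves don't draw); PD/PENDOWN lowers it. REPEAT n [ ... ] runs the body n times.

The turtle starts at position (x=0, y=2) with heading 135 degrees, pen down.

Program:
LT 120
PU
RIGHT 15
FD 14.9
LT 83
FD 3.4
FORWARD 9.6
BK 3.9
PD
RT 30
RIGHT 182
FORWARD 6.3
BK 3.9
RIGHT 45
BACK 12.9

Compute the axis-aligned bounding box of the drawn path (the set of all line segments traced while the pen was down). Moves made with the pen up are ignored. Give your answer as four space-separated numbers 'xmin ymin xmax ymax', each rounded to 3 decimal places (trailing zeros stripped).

Answer: -6.289 -25.924 -0.182 -10.499

Derivation:
Executing turtle program step by step:
Start: pos=(0,2), heading=135, pen down
LT 120: heading 135 -> 255
PU: pen up
RT 15: heading 255 -> 240
FD 14.9: (0,2) -> (-7.45,-10.904) [heading=240, move]
LT 83: heading 240 -> 323
FD 3.4: (-7.45,-10.904) -> (-4.735,-12.95) [heading=323, move]
FD 9.6: (-4.735,-12.95) -> (2.932,-18.727) [heading=323, move]
BK 3.9: (2.932,-18.727) -> (-0.182,-16.38) [heading=323, move]
PD: pen down
RT 30: heading 323 -> 293
RT 182: heading 293 -> 111
FD 6.3: (-0.182,-16.38) -> (-2.44,-10.499) [heading=111, draw]
BK 3.9: (-2.44,-10.499) -> (-1.042,-14.14) [heading=111, draw]
RT 45: heading 111 -> 66
BK 12.9: (-1.042,-14.14) -> (-6.289,-25.924) [heading=66, draw]
Final: pos=(-6.289,-25.924), heading=66, 3 segment(s) drawn

Segment endpoints: x in {-6.289, -2.44, -1.042, -0.182}, y in {-25.924, -16.38, -14.14, -10.499}
xmin=-6.289, ymin=-25.924, xmax=-0.182, ymax=-10.499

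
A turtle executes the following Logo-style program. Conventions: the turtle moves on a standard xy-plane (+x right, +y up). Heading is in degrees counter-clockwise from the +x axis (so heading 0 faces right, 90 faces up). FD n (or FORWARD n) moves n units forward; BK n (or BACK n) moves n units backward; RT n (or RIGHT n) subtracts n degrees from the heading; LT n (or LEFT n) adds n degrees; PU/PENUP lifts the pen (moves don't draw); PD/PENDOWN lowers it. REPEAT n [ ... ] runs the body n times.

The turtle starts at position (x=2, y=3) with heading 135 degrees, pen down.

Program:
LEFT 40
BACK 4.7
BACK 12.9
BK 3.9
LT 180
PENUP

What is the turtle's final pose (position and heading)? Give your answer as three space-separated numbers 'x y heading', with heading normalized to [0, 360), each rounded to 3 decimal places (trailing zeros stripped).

Executing turtle program step by step:
Start: pos=(2,3), heading=135, pen down
LT 40: heading 135 -> 175
BK 4.7: (2,3) -> (6.682,2.59) [heading=175, draw]
BK 12.9: (6.682,2.59) -> (19.533,1.466) [heading=175, draw]
BK 3.9: (19.533,1.466) -> (23.418,1.126) [heading=175, draw]
LT 180: heading 175 -> 355
PU: pen up
Final: pos=(23.418,1.126), heading=355, 3 segment(s) drawn

Answer: 23.418 1.126 355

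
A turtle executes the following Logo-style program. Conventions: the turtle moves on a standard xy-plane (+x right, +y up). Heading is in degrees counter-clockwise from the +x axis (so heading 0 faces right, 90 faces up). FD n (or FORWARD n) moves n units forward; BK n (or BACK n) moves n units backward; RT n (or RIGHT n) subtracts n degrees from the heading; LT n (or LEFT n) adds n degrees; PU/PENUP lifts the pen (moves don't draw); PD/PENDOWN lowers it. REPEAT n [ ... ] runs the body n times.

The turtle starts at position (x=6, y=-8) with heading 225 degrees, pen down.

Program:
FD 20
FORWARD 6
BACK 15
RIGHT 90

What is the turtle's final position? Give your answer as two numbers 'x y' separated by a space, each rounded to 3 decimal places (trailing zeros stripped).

Answer: -1.778 -15.778

Derivation:
Executing turtle program step by step:
Start: pos=(6,-8), heading=225, pen down
FD 20: (6,-8) -> (-8.142,-22.142) [heading=225, draw]
FD 6: (-8.142,-22.142) -> (-12.385,-26.385) [heading=225, draw]
BK 15: (-12.385,-26.385) -> (-1.778,-15.778) [heading=225, draw]
RT 90: heading 225 -> 135
Final: pos=(-1.778,-15.778), heading=135, 3 segment(s) drawn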